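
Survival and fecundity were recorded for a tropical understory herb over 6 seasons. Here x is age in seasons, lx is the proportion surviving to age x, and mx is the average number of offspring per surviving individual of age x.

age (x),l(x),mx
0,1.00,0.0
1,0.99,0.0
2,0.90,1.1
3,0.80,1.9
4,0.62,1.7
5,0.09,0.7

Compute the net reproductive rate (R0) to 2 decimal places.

lx·mx by age: 0, 0, 0.99, 1.52, 1.054, 0.063
R0 = Σ lx·mx = 3.627 → 3.63

3.63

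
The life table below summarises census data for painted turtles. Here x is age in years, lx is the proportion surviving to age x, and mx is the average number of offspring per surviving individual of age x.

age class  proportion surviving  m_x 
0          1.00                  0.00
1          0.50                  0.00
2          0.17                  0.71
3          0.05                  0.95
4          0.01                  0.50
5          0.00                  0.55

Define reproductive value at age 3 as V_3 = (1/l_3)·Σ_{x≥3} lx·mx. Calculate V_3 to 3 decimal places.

1.050

lx·mx for x ≥ 3: 0.0475, 0.005, 0 → sum = 0.0525
V_3 = 0.0525 / l_3 = 0.0525 / 0.05 = 1.05 → 1.050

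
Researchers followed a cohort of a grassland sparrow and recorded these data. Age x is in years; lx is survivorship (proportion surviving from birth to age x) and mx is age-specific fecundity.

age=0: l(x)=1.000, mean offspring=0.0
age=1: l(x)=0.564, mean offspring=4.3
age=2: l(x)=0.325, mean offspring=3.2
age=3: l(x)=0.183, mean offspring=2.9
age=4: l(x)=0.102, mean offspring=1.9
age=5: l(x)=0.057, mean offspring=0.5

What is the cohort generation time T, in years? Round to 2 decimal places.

lx·mx: 0, 2.4252, 1.04, 0.5307, 0.1938, 0.0285 → R0 = 4.2182
x·lx·mx: 0, 2.4252, 2.08, 1.5921, 0.7752, 0.1425 → Σ = 7.015
T = 7.015 / 4.2182 = 1.663032… → 1.66

1.66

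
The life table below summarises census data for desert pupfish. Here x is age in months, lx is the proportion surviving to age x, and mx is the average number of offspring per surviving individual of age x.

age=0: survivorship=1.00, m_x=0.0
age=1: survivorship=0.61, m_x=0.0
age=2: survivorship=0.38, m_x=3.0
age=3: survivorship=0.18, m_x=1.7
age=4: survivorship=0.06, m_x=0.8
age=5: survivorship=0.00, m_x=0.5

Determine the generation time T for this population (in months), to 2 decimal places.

2.27

lx·mx: 0, 0, 1.14, 0.306, 0.048, 0 → R0 = 1.494
x·lx·mx: 0, 0, 2.28, 0.918, 0.192, 0 → Σ = 3.39
T = 3.39 / 1.494 = 2.269076… → 2.27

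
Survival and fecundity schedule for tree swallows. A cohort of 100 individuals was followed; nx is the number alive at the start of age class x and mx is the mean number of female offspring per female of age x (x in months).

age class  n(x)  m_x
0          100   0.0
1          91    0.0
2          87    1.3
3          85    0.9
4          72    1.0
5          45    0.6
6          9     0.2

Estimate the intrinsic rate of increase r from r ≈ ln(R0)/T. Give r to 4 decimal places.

0.3481

lx = nx/n0 = nx/100: 1, 0.91, 0.87, 0.85, 0.72, 0.45, 0.09
R0 = Σ lx·mx = 0 + 0 + 1.131 + 0.765 + 0.72 + 0.27 + 0.018 = 2.904
Σ x·lx·mx = 8.895; T = 8.895/2.904 = 3.06302…
r ≈ ln(R0)/T = ln(2.904)/3.06302… = 0.348052… → 0.3481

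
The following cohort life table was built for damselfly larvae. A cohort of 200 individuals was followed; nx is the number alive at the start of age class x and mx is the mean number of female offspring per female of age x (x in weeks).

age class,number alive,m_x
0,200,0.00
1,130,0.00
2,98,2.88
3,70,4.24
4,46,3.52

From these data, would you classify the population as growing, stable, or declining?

lx = nx/n0 = nx/200: 1, 0.65, 0.49, 0.35, 0.23
R0 = Σ lx·mx = 0 + 0 + 1.4112 + 1.484 + 0.8096 = 3.7048
R0 > 1, so the population is growing.

growing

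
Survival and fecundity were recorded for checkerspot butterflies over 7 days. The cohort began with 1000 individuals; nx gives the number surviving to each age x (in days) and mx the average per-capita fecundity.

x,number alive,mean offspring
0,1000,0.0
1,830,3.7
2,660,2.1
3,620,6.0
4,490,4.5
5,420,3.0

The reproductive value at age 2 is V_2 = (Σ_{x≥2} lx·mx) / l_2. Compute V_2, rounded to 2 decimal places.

12.99

lx = nx/n0 = nx/1000: 1, 0.83, 0.66, 0.62, 0.49, 0.42
lx·mx for x ≥ 2: 1.386, 3.72, 2.205, 1.26 → sum = 8.571
V_2 = 8.571 / l_2 = 8.571 / 0.66 = 12.986364… → 12.99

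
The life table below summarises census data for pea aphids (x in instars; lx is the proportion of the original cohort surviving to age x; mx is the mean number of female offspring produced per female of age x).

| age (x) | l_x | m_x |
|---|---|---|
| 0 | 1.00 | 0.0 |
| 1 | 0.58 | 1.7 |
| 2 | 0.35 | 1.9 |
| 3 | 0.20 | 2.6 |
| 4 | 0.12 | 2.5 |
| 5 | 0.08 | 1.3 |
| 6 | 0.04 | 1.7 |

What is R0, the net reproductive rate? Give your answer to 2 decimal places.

2.64

lx·mx by age: 0, 0.986, 0.665, 0.52, 0.3, 0.104, 0.068
R0 = Σ lx·mx = 2.643 → 2.64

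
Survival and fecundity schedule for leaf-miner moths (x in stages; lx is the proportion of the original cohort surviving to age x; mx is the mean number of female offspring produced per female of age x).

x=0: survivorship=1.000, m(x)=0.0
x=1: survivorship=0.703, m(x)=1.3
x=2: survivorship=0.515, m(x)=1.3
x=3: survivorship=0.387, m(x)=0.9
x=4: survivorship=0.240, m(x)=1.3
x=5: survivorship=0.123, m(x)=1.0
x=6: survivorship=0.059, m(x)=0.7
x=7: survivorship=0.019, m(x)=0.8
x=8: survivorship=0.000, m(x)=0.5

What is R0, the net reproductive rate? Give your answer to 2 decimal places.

2.42

lx·mx by age: 0, 0.9139, 0.6695, 0.3483, 0.312, 0.123, 0.0413, 0.0152, 0
R0 = Σ lx·mx = 2.4232 → 2.42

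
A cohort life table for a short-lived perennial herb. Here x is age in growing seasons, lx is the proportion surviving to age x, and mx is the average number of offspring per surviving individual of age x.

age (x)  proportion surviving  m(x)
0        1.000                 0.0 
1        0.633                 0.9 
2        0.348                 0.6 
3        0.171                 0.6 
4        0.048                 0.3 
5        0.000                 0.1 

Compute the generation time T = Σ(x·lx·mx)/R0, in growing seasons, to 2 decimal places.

1.51

lx·mx: 0, 0.5697, 0.2088, 0.1026, 0.0144, 0 → R0 = 0.8955
x·lx·mx: 0, 0.5697, 0.4176, 0.3078, 0.0576, 0 → Σ = 1.3527
T = 1.3527 / 0.8955 = 1.510553… → 1.51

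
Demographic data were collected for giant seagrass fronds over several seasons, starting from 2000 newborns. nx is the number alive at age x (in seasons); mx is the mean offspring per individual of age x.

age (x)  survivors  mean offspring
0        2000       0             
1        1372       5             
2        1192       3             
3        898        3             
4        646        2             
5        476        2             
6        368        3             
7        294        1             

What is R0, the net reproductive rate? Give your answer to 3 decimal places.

lx = nx/n0 = nx/2000: 1, 0.686, 0.596, 0.449, 0.323, 0.238, 0.184, 0.147
lx·mx by age: 0, 3.43, 1.788, 1.347, 0.646, 0.476, 0.552, 0.147
R0 = Σ lx·mx = 8.386 → 8.386

8.386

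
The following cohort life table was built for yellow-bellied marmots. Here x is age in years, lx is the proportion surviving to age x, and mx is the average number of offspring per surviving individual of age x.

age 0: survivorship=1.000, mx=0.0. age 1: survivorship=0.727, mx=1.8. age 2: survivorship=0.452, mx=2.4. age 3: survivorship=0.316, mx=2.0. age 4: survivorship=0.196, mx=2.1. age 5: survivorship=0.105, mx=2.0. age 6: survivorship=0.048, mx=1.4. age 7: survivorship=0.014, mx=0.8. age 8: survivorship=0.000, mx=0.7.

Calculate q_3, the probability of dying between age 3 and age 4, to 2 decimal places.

q_3 = (l_3 − l_4) / l_3 = (0.316 − 0.196) / 0.316
     = 0.12 / 0.316 = 0.379747… → 0.38

0.38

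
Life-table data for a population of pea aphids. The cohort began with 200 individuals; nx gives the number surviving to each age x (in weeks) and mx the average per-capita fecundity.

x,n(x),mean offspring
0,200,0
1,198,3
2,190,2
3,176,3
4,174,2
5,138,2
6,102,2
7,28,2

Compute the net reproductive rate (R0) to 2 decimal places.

lx = nx/n0 = nx/200: 1, 0.99, 0.95, 0.88, 0.87, 0.69, 0.51, 0.14
lx·mx by age: 0, 2.97, 1.9, 2.64, 1.74, 1.38, 1.02, 0.28
R0 = Σ lx·mx = 11.93 → 11.93

11.93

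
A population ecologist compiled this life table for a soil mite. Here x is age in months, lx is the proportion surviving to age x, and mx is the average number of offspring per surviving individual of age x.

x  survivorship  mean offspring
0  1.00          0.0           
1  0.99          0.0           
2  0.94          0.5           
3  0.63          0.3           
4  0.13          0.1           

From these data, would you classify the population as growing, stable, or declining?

R0 = Σ lx·mx = 0 + 0 + 0.47 + 0.189 + 0.013 = 0.672
R0 < 1, so the population is declining.

declining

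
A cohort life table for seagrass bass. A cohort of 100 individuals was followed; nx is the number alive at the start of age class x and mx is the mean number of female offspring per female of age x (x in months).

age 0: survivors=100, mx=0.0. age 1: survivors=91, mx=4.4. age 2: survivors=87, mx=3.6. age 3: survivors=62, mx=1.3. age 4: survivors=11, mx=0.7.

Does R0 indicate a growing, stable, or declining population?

growing

lx = nx/n0 = nx/100: 1, 0.91, 0.87, 0.62, 0.11
R0 = Σ lx·mx = 0 + 4.004 + 3.132 + 0.806 + 0.077 = 8.019
R0 > 1, so the population is growing.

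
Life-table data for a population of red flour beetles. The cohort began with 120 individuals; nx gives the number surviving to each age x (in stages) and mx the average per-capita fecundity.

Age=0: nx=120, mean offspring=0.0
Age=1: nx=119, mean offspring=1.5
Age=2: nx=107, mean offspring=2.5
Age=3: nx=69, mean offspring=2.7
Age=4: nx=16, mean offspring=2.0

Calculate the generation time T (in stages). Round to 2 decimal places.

2.11

lx = nx/n0 = nx/120: 1, 0.99167…, 0.89167…, 0.575, 0.13333…
lx·mx: 0, 1.4875…, 2.229167…, 1.5525, 0.266667… → R0 = 5.535833…
x·lx·mx: 0, 1.4875…, 4.458333…, 4.6575, 1.066667… → Σ = 11.67…
T = 11.67… / 5.535833… = 2.108084… → 2.11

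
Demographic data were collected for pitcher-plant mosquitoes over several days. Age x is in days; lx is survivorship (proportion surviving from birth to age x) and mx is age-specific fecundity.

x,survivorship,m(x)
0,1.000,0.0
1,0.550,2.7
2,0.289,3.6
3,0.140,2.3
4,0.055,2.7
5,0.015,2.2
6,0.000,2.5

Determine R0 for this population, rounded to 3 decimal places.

lx·mx by age: 0, 1.485, 1.0404, 0.322, 0.1485, 0.033, 0
R0 = Σ lx·mx = 3.0289 → 3.029

3.029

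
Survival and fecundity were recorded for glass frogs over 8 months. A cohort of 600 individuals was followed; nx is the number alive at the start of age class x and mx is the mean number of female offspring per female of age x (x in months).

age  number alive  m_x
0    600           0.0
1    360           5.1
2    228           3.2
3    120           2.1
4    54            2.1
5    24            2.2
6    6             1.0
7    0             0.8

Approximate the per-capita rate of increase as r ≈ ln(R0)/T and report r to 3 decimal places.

0.999

lx = nx/n0 = nx/600: 1, 0.6, 0.38, 0.2, 0.09, 0.04, 0.01, 0
R0 = Σ lx·mx = 0 + 3.06 + 1.216 + 0.42 + 0.189 + 0.088 + 0.01 + 0 = 4.983
Σ x·lx·mx = 8.008; T = 8.008/4.983 = 1.60706…
r ≈ ln(R0)/T = ln(4.983)/1.60706… = 0.99936… → 0.999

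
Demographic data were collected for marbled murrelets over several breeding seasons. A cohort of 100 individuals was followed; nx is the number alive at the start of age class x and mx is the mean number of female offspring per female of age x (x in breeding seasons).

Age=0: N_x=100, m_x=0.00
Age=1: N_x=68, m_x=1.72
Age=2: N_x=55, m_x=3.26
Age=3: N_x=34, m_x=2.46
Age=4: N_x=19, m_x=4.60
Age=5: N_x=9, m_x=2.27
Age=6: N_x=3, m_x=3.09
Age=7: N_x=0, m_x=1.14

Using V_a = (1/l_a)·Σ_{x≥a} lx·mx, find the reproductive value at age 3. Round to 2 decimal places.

5.90

lx = nx/n0 = nx/100: 1, 0.68, 0.55, 0.34, 0.19, 0.09, 0.03, 0
lx·mx for x ≥ 3: 0.8364, 0.874, 0.2043, 0.0927, 0 → sum = 2.0074
V_3 = 2.0074 / l_3 = 2.0074 / 0.34 = 5.904118… → 5.90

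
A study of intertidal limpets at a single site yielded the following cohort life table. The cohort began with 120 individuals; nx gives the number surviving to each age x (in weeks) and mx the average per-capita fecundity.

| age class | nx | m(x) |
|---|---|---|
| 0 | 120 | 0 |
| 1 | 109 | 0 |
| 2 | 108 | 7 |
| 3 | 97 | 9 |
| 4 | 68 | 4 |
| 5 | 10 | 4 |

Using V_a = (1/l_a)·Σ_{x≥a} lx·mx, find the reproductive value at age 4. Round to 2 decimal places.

lx = nx/n0 = nx/120: 1, 0.90833…, 0.9, 0.80833…, 0.56667…, 0.08333…
lx·mx for x ≥ 4: 2.266667…, 0.333333… → sum = 2.6…
V_4 = 2.6… / l_4 = 2.6… / 0.566667… = 4.588235… → 4.59

4.59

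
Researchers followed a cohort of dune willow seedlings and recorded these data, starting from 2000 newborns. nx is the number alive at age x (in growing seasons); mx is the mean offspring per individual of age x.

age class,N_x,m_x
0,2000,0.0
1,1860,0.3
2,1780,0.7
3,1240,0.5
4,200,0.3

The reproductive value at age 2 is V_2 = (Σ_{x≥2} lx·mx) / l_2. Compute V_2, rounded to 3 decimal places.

1.082

lx = nx/n0 = nx/2000: 1, 0.93, 0.89, 0.62, 0.1
lx·mx for x ≥ 2: 0.623, 0.31, 0.03 → sum = 0.963
V_2 = 0.963 / l_2 = 0.963 / 0.89 = 1.082022… → 1.082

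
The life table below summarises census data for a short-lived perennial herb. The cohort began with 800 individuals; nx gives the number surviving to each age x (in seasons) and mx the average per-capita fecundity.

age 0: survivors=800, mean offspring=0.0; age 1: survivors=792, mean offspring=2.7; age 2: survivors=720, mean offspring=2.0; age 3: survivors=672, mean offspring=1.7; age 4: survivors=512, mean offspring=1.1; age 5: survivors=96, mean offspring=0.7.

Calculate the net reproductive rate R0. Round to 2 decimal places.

lx = nx/n0 = nx/800: 1, 0.99, 0.9, 0.84, 0.64, 0.12
lx·mx by age: 0, 2.673, 1.8, 1.428, 0.704, 0.084
R0 = Σ lx·mx = 6.689 → 6.69

6.69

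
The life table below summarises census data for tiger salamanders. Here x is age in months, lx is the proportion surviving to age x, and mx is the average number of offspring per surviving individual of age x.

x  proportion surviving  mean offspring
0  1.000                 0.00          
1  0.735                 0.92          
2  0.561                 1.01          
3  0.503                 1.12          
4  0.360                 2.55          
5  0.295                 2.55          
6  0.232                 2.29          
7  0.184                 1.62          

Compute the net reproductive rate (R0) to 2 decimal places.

lx·mx by age: 0, 0.6762, 0.56661, 0.56336, 0.918, 0.75225, 0.53128, 0.29808
R0 = Σ lx·mx = 4.30578 → 4.31

4.31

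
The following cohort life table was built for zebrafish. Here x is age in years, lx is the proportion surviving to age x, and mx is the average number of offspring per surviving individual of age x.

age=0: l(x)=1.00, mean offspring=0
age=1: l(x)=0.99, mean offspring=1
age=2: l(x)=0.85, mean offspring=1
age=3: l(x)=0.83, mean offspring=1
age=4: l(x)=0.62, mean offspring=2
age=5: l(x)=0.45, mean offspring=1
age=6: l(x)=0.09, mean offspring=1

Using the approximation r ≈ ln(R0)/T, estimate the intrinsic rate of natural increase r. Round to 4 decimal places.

R0 = Σ lx·mx = 0 + 0.99 + 0.85 + 0.83 + 1.24 + 0.45 + 0.09 = 4.45
Σ x·lx·mx = 12.93; T = 12.93/4.45 = 2.90562…
r ≈ ln(R0)/T = ln(4.45)/2.90562… = 0.513799… → 0.5138

0.5138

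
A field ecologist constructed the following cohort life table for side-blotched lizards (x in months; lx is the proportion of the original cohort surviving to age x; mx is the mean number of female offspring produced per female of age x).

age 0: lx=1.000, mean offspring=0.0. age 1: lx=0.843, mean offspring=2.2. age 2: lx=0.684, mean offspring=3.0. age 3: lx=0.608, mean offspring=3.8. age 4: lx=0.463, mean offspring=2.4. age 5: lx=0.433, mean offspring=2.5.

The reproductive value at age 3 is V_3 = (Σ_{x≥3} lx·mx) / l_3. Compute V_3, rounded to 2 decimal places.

7.41

lx·mx for x ≥ 3: 2.3104, 1.1112, 1.0825 → sum = 4.5041
V_3 = 4.5041 / l_3 = 4.5041 / 0.608 = 7.408059… → 7.41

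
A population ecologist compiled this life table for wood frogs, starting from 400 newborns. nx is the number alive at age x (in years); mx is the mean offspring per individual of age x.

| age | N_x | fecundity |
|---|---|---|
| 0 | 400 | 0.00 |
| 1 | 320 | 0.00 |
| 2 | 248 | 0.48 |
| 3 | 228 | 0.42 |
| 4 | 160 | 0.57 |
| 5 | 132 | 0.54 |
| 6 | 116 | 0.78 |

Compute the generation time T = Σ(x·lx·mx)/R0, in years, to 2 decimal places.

lx = nx/n0 = nx/400: 1, 0.8, 0.62, 0.57, 0.4, 0.33, 0.29
lx·mx: 0, 0, 0.2976, 0.2394, 0.228, 0.1782, 0.2262 → R0 = 1.1694
x·lx·mx: 0, 0, 0.5952, 0.7182, 0.912, 0.891, 1.3572 → Σ = 4.4736
T = 4.4736 / 1.1694 = 3.825552… → 3.83

3.83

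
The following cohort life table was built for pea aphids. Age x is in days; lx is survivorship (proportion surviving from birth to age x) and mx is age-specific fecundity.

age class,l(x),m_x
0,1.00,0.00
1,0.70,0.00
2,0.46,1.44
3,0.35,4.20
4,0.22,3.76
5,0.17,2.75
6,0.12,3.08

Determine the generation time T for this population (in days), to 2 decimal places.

lx·mx: 0, 0, 0.6624, 1.47, 0.8272, 0.4675, 0.3696 → R0 = 3.7967
x·lx·mx: 0, 0, 1.3248, 4.41, 3.3088, 2.3375, 2.2176 → Σ = 13.5987
T = 13.5987 / 3.7967 = 3.581716… → 3.58

3.58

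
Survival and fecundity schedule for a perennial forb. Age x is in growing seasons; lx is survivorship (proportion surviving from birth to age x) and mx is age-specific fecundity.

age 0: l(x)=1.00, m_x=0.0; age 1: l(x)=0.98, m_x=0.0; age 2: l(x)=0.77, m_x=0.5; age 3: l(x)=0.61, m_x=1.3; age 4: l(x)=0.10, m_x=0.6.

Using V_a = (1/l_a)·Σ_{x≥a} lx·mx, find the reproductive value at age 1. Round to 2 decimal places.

1.26

lx·mx for x ≥ 1: 0, 0.385, 0.793, 0.06 → sum = 1.238
V_1 = 1.238 / l_1 = 1.238 / 0.98 = 1.263265… → 1.26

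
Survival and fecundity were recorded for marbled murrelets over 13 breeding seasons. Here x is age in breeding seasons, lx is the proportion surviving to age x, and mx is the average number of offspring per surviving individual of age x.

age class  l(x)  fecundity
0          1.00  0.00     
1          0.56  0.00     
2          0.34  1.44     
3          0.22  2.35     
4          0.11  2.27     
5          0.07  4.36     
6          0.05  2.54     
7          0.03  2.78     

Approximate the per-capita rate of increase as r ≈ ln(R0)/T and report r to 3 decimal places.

R0 = Σ lx·mx = 0 + 0 + 0.4896 + 0.517 + 0.2497 + 0.3052 + 0.127 + 0.0834 = 1.7719
Σ x·lx·mx = 6.4008; T = 6.4008/1.7719 = 3.61239…
r ≈ ln(R0)/T = ln(1.7719)/3.61239… = 0.15836… → 0.158

0.158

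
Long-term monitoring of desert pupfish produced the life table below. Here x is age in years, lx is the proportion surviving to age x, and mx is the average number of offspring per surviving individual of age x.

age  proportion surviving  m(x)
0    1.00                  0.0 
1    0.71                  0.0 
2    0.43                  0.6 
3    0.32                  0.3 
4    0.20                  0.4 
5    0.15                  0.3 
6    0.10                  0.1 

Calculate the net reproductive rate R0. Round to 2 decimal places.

0.49

lx·mx by age: 0, 0, 0.258, 0.096, 0.08, 0.045, 0.01
R0 = Σ lx·mx = 0.489 → 0.49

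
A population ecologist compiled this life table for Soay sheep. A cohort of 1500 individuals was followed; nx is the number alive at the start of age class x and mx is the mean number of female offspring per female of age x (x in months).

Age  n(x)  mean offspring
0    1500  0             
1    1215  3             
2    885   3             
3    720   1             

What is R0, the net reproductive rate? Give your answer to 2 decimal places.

4.68

lx = nx/n0 = nx/1500: 1, 0.81, 0.59, 0.48
lx·mx by age: 0, 2.43, 1.77, 0.48
R0 = Σ lx·mx = 4.68 → 4.68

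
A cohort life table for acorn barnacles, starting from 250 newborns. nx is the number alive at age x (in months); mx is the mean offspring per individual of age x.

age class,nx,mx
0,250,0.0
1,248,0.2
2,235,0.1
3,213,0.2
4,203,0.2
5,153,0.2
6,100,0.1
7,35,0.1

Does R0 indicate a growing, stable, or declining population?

declining

lx = nx/n0 = nx/250: 1, 0.992, 0.94, 0.852, 0.812, 0.612, 0.4, 0.14
R0 = Σ lx·mx = 0 + 0.1984 + 0.094 + 0.1704 + 0.1624 + 0.1224 + 0.04 + 0.014 = 0.8016
R0 < 1, so the population is declining.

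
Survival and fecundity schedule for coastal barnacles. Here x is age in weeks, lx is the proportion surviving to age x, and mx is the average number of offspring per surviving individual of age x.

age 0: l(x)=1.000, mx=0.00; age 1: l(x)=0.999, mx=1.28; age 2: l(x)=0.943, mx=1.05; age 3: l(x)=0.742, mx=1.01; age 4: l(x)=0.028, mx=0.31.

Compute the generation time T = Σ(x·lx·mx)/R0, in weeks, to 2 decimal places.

1.83

lx·mx: 0, 1.27872, 0.99015, 0.74942, 0.00868 → R0 = 3.02697
x·lx·mx: 0, 1.27872, 1.9803, 2.24826, 0.03472 → Σ = 5.542
T = 5.542 / 3.02697 = 1.830874… → 1.83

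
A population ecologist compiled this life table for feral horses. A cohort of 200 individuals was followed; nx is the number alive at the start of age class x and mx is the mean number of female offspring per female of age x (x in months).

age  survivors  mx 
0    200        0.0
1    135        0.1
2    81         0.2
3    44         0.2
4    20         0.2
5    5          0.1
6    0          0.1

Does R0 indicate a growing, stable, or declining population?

lx = nx/n0 = nx/200: 1, 0.675, 0.405, 0.22, 0.1, 0.025, 0
R0 = Σ lx·mx = 0 + 0.0675 + 0.081 + 0.044 + 0.02 + 0.0025 + 0 = 0.215
R0 < 1, so the population is declining.

declining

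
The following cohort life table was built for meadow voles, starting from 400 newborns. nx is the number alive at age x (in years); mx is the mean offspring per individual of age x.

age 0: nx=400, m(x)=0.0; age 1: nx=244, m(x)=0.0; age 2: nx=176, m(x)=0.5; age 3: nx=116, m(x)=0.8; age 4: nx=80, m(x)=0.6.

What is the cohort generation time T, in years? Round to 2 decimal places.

lx = nx/n0 = nx/400: 1, 0.61, 0.44, 0.29, 0.2
lx·mx: 0, 0, 0.22, 0.232, 0.12 → R0 = 0.572
x·lx·mx: 0, 0, 0.44, 0.696, 0.48 → Σ = 1.616
T = 1.616 / 0.572 = 2.825175… → 2.83

2.83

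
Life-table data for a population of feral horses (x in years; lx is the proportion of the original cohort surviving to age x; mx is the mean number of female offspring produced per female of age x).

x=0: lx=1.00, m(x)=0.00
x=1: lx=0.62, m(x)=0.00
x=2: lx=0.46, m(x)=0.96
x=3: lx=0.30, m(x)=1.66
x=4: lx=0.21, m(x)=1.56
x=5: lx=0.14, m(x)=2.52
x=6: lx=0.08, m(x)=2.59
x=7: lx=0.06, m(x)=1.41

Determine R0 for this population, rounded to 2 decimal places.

1.91

lx·mx by age: 0, 0, 0.4416, 0.498, 0.3276, 0.3528, 0.2072, 0.0846
R0 = Σ lx·mx = 1.9118 → 1.91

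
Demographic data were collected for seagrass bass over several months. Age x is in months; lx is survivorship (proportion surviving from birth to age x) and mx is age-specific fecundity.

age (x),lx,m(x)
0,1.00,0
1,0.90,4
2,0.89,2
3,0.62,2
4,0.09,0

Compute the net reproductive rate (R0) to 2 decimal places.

lx·mx by age: 0, 3.6, 1.78, 1.24, 0
R0 = Σ lx·mx = 6.62 → 6.62

6.62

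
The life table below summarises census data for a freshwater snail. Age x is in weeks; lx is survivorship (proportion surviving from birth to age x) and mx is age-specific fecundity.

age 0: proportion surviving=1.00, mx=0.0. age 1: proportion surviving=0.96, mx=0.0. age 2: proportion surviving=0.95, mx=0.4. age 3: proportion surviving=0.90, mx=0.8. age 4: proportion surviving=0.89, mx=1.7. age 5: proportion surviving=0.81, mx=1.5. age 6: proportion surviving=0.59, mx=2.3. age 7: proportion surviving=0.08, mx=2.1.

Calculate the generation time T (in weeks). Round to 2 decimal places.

4.55

lx·mx: 0, 0, 0.38, 0.72, 1.513, 1.215, 1.357, 0.168 → R0 = 5.353
x·lx·mx: 0, 0, 0.76, 2.16, 6.052, 6.075, 8.142, 1.176 → Σ = 24.365
T = 24.365 / 5.353 = 4.551653… → 4.55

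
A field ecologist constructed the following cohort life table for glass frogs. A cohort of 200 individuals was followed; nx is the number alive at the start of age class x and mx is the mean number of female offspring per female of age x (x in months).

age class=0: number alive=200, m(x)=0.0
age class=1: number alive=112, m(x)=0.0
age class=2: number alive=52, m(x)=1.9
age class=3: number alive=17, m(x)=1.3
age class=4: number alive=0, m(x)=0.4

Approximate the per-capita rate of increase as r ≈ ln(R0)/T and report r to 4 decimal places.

-0.2306

lx = nx/n0 = nx/200: 1, 0.56, 0.26, 0.085, 0
R0 = Σ lx·mx = 0 + 0 + 0.494 + 0.1105 + 0 = 0.6045
Σ x·lx·mx = 1.3195; T = 1.3195/0.6045 = 2.1828…
r ≈ ln(R0)/T = ln(0.6045)/2.1828… = -0.2306… → -0.2306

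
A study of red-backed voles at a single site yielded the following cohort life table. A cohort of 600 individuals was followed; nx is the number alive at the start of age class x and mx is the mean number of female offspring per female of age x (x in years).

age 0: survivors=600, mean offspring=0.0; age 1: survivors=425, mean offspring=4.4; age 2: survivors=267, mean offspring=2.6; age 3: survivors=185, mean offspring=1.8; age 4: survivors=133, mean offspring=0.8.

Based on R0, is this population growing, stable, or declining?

lx = nx/n0 = nx/600: 1, 0.70833…, 0.445, 0.30833…, 0.22167…
R0 = Σ lx·mx = 0 + 3.116667… + 1.157 + 0.555… + 0.177333… = 5.006…
R0 > 1, so the population is growing.

growing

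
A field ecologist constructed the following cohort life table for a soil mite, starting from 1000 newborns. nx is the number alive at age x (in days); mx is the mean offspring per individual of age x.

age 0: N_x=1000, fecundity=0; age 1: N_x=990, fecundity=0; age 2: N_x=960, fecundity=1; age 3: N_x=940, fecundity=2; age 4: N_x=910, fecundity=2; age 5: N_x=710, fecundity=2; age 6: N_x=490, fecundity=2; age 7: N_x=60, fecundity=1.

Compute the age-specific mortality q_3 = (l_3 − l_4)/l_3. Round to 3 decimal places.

lx = nx/n0 = nx/1000: 1, 0.99, 0.96, 0.94, 0.91, 0.71, 0.49, 0.06
q_3 = (l_3 − l_4) / l_3 = (0.94 − 0.91) / 0.94
     = 0.03 / 0.94 = 0.031915… → 0.032

0.032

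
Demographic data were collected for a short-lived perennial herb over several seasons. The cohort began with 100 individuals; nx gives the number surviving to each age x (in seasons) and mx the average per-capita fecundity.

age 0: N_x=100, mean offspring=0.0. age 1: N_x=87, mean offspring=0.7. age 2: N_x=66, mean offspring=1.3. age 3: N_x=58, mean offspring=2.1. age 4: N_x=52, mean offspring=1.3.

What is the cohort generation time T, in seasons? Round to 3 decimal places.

2.583

lx = nx/n0 = nx/100: 1, 0.87, 0.66, 0.58, 0.52
lx·mx: 0, 0.609, 0.858, 1.218, 0.676 → R0 = 3.361
x·lx·mx: 0, 0.609, 1.716, 3.654, 2.704 → Σ = 8.683
T = 8.683 / 3.361 = 2.583457… → 2.583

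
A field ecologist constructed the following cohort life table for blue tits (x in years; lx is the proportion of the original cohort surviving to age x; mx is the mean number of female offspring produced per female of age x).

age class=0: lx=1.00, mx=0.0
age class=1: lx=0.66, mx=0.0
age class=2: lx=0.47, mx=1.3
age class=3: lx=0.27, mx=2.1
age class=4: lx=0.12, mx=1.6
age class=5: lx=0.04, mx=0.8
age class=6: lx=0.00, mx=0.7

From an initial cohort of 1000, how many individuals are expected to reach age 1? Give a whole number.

660

Expected survivors = N0 · l_1 = 1000 × 0.66 = 660 → 660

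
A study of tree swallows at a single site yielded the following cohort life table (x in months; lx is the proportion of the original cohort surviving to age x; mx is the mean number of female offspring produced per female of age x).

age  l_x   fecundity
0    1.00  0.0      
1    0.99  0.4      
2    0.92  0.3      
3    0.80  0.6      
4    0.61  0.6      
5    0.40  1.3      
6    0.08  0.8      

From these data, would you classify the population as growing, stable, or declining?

R0 = Σ lx·mx = 0 + 0.396 + 0.276 + 0.48 + 0.366 + 0.52 + 0.064 = 2.102
R0 > 1, so the population is growing.

growing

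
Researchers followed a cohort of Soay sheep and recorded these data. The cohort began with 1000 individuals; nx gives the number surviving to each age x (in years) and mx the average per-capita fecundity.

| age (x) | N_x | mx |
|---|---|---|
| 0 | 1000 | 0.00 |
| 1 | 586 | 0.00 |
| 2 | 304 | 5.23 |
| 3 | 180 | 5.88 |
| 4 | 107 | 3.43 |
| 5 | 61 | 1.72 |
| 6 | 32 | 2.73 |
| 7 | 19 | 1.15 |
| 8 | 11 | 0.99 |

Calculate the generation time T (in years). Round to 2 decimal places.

2.81

lx = nx/n0 = nx/1000: 1, 0.586, 0.304, 0.18, 0.107, 0.061, 0.032, 0.019, 0.011
lx·mx: 0, 0, 1.58992, 1.0584, 0.36701, 0.10492, 0.08736, 0.02185, 0.01089 → R0 = 3.24035
x·lx·mx: 0, 0, 3.17984, 3.1752, 1.46804, 0.5246, 0.52416, 0.15295, 0.08712 → Σ = 9.11191
T = 9.11191 / 3.24035 = 2.812014… → 2.81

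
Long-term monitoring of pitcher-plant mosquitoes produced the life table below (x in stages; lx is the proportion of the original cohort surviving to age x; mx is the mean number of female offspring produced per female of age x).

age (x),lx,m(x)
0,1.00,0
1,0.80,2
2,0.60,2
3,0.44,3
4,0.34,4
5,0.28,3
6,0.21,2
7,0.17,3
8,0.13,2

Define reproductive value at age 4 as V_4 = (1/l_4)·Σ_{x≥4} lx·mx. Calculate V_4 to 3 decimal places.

9.971

lx·mx for x ≥ 4: 1.36, 0.84, 0.42, 0.51, 0.26 → sum = 3.39
V_4 = 3.39 / l_4 = 3.39 / 0.34 = 9.970588… → 9.971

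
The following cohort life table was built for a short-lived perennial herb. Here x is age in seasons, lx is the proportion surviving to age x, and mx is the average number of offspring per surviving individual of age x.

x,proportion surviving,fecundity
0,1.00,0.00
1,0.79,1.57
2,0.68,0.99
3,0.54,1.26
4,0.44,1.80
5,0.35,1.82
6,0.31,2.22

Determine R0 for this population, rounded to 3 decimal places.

4.711

lx·mx by age: 0, 1.2403, 0.6732, 0.6804, 0.792, 0.637, 0.6882
R0 = Σ lx·mx = 4.7111 → 4.711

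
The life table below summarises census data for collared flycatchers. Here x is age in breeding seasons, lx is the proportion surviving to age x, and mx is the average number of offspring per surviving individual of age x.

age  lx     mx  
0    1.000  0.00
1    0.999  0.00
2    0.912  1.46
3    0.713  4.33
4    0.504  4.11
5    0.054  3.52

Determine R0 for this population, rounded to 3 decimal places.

6.680

lx·mx by age: 0, 0, 1.33152, 3.08729, 2.07144, 0.19008
R0 = Σ lx·mx = 6.68033 → 6.680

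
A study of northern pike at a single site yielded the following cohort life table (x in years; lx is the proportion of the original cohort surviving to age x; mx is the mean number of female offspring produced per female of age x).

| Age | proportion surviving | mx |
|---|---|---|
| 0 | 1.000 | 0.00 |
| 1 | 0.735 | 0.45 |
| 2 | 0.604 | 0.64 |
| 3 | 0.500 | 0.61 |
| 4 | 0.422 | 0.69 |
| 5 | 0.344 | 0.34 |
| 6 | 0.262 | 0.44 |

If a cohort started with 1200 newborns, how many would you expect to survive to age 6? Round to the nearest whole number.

Expected survivors = N0 · l_6 = 1200 × 0.262 = 314.4 → 314

314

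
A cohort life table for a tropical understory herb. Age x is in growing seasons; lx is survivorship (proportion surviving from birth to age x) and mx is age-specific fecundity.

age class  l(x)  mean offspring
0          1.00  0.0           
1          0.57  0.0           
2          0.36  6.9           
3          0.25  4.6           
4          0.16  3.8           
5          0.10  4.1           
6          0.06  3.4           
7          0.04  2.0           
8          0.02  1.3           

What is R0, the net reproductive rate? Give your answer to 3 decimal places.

4.962

lx·mx by age: 0, 0, 2.484, 1.15, 0.608, 0.41, 0.204, 0.08, 0.026
R0 = Σ lx·mx = 4.962 → 4.962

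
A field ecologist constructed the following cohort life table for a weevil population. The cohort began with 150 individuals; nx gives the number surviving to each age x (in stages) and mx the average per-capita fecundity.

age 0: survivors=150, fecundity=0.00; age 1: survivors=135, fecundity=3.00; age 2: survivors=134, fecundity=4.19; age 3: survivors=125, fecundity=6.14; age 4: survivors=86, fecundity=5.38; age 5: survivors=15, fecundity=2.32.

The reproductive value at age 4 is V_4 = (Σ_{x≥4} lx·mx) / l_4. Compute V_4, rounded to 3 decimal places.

5.785

lx = nx/n0 = nx/150: 1, 0.9, 0.89333…, 0.83333…, 0.57333…, 0.1
lx·mx for x ≥ 4: 3.084533…, 0.232 → sum = 3.316533…
V_4 = 3.316533… / l_4 = 3.316533… / 0.573333… = 5.784651… → 5.785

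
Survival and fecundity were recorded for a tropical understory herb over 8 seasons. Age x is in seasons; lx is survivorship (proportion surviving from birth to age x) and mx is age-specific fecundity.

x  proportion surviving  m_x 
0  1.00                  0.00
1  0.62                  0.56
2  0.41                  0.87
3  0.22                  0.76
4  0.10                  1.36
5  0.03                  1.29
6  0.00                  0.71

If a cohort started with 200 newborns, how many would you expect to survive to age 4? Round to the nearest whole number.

20

Expected survivors = N0 · l_4 = 200 × 0.10 = 20 → 20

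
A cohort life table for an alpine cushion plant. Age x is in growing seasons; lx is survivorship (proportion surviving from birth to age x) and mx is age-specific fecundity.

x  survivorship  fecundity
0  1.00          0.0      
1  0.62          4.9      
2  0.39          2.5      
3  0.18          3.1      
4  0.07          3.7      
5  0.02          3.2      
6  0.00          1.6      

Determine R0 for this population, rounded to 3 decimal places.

lx·mx by age: 0, 3.038, 0.975, 0.558, 0.259, 0.064, 0
R0 = Σ lx·mx = 4.894 → 4.894

4.894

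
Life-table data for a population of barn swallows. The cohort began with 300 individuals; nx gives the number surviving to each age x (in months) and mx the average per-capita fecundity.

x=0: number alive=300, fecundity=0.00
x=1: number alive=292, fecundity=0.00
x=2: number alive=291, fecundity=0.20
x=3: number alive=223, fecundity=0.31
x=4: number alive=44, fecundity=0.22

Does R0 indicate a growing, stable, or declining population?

declining

lx = nx/n0 = nx/300: 1, 0.97333…, 0.97, 0.74333…, 0.14667…
R0 = Σ lx·mx = 0 + 0 + 0.194 + 0.230433… + 0.032267… = 0.4567…
R0 < 1, so the population is declining.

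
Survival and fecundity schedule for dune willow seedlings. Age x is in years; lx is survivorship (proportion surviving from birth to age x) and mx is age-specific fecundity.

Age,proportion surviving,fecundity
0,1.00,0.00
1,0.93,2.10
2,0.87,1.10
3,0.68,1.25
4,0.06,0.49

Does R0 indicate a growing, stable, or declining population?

growing

R0 = Σ lx·mx = 0 + 1.953 + 0.957 + 0.85 + 0.0294 = 3.7894
R0 > 1, so the population is growing.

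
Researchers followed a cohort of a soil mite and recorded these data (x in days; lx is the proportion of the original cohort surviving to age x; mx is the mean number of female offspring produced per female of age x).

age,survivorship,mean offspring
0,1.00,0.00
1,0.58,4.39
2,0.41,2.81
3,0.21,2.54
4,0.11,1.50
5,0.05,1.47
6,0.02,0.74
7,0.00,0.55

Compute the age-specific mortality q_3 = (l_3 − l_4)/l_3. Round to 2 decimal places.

0.48

q_3 = (l_3 − l_4) / l_3 = (0.21 − 0.11) / 0.21
     = 0.1 / 0.21 = 0.47619… → 0.48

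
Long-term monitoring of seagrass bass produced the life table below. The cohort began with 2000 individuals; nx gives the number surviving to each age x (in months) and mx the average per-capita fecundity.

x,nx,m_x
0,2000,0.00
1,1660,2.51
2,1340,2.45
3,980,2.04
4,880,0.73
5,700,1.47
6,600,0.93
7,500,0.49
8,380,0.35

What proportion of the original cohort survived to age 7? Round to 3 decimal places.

l_7 = n_7/n_0 = 500/2000 = 0.25 → 0.250

0.250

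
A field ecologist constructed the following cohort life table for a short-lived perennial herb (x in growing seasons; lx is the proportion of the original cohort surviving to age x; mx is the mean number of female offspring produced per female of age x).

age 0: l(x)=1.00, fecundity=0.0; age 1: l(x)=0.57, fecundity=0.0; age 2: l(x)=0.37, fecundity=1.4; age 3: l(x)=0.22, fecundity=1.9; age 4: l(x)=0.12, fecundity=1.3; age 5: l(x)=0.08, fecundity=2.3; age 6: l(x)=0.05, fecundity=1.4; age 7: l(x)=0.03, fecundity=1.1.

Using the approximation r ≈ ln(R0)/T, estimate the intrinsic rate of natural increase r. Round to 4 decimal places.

0.0988

R0 = Σ lx·mx = 0 + 0 + 0.518 + 0.418 + 0.156 + 0.184 + 0.07 + 0.033 = 1.379
Σ x·lx·mx = 4.485; T = 4.485/1.379 = 3.25236…
r ≈ ln(R0)/T = ln(1.379)/3.25236… = 0.098808… → 0.0988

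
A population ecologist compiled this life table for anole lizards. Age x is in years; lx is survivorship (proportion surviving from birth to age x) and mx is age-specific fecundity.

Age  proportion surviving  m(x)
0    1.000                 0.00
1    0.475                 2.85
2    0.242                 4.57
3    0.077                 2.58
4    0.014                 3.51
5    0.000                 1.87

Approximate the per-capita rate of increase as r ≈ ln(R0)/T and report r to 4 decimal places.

0.6188

R0 = Σ lx·mx = 0 + 1.35375 + 1.10594 + 0.19866 + 0.04914 + 0 = 2.70749
Σ x·lx·mx = 4.35817; T = 4.35817/2.70749 = 1.60967…
r ≈ ln(R0)/T = ln(2.70749)/1.60967… = 0.618773… → 0.6188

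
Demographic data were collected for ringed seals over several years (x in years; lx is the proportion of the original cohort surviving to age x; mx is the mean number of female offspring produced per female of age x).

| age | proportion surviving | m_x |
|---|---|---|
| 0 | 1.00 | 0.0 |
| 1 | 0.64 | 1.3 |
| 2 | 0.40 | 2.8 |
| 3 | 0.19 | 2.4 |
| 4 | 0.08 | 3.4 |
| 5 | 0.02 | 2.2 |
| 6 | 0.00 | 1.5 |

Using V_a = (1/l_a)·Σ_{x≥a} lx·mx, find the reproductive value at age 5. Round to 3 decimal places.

2.200

lx·mx for x ≥ 5: 0.044, 0 → sum = 0.044
V_5 = 0.044 / l_5 = 0.044 / 0.02 = 2.2 → 2.200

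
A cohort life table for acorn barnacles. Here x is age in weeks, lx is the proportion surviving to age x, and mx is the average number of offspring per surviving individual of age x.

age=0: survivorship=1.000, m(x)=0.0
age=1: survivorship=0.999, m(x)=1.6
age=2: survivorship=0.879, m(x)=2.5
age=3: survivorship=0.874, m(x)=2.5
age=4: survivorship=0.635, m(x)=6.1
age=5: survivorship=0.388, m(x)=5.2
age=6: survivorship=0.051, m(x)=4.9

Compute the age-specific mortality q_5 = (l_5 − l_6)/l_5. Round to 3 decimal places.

q_5 = (l_5 − l_6) / l_5 = (0.388 − 0.051) / 0.388
     = 0.337 / 0.388 = 0.868557… → 0.869

0.869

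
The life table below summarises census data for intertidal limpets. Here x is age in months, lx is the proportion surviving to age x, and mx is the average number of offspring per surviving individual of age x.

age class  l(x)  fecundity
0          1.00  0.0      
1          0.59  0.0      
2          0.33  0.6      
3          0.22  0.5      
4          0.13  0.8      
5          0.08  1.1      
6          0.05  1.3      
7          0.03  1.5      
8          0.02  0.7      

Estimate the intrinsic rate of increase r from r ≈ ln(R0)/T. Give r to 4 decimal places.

-0.1227

R0 = Σ lx·mx = 0 + 0 + 0.198 + 0.11 + 0.104 + 0.088 + 0.065 + 0.045 + 0.014 = 0.624
Σ x·lx·mx = 2.399; T = 2.399/0.624 = 3.84455…
r ≈ ln(R0)/T = ln(0.624)/3.84455… = -0.122668… → -0.1227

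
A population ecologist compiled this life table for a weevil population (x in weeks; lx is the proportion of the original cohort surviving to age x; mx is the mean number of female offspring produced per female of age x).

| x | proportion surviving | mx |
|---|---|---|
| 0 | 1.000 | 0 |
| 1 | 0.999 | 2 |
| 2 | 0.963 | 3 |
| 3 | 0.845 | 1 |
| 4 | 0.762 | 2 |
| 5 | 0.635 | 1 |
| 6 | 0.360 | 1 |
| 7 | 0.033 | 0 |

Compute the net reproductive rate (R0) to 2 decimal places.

8.25

lx·mx by age: 0, 1.998, 2.889, 0.845, 1.524, 0.635, 0.36, 0
R0 = Σ lx·mx = 8.251 → 8.25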